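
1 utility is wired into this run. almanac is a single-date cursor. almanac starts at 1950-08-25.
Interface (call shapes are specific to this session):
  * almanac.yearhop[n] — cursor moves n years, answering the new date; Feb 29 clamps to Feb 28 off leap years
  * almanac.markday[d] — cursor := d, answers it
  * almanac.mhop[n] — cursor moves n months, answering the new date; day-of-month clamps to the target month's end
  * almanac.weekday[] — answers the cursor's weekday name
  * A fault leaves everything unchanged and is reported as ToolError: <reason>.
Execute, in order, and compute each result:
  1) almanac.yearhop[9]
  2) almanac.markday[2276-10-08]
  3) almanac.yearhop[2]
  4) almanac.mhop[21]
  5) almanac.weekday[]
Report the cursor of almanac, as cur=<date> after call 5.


Calling almanac.yearhop(9): 1959-08-25.
Now I run almanac.markday(2276-10-08), and see 2276-10-08.
Invoking almanac.yearhop(2), and see 2278-10-08.
Next I call almanac.mhop(21), yielding 2280-07-08.
Next I call almanac.weekday, yielding Thursday.

Answer: cur=2280-07-08


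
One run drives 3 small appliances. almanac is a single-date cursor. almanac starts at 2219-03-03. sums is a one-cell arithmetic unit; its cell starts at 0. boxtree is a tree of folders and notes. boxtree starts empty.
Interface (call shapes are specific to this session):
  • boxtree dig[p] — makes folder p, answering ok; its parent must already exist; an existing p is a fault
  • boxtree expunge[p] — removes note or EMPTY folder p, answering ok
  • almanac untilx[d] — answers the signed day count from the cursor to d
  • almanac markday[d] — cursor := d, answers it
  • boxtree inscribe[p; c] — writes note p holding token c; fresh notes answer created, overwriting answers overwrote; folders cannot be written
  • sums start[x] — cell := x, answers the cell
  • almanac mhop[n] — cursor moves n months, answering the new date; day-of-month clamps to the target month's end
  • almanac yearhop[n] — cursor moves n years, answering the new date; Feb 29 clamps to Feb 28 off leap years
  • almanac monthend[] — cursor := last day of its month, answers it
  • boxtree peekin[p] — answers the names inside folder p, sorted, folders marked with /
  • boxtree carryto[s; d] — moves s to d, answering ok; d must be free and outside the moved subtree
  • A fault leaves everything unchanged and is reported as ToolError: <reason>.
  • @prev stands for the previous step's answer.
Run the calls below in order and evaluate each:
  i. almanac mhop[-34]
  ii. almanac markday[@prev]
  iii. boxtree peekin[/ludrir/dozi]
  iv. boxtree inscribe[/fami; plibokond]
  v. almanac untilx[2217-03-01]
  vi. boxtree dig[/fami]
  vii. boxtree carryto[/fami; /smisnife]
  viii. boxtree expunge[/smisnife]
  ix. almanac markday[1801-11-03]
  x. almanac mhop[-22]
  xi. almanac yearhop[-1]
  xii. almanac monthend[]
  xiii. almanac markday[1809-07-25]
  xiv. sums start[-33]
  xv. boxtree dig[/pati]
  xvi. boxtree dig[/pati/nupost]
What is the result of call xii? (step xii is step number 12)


Answer: 1799-01-31

Derivation:
>>> almanac mhop -34
:: 2216-05-03
>>> almanac markday @prev
:: 2216-05-03
>>> boxtree peekin /ludrir/dozi
:: ToolError: not found
>>> boxtree inscribe /fami plibokond
:: created
>>> almanac untilx 2217-03-01
:: 302
>>> boxtree dig /fami
:: ToolError: exists
>>> boxtree carryto /fami /smisnife
:: ok
>>> boxtree expunge /smisnife
:: ok
>>> almanac markday 1801-11-03
:: 1801-11-03
>>> almanac mhop -22
:: 1800-01-03
>>> almanac yearhop -1
:: 1799-01-03
>>> almanac monthend
:: 1799-01-31
>>> almanac markday 1809-07-25
:: 1809-07-25
>>> sums start -33
:: -33
>>> boxtree dig /pati
:: ok
>>> boxtree dig /pati/nupost
:: ok


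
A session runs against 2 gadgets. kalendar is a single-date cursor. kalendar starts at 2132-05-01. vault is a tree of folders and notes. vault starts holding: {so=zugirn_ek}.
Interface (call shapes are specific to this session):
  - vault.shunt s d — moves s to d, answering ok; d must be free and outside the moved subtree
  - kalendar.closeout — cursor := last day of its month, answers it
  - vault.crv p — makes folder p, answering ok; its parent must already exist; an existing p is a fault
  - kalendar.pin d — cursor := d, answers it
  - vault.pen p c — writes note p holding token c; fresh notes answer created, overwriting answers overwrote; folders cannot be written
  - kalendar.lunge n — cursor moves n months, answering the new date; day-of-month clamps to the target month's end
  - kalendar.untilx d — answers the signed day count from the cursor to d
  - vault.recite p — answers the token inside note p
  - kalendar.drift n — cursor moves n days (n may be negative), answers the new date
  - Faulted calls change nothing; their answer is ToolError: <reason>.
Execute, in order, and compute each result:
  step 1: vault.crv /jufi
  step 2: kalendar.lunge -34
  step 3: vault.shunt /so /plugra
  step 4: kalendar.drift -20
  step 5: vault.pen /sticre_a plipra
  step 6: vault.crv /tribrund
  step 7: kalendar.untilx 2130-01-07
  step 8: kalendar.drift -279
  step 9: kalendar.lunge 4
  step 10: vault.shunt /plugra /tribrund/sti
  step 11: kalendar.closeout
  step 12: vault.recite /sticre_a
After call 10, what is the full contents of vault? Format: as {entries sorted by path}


Answer: {jufi/, sticre_a=plipra, tribrund/, tribrund/sti=zugirn_ek}

Derivation:
Using vault.crv(p='/jufi'), → ok.
I call kalendar.lunge(n='-34'), and observe 2129-07-01.
Next I call vault.shunt(s='/so', d='/plugra'), yielding ok.
Using kalendar.drift(n='-20'), and get 2129-06-11.
I run vault.pen(p='/sticre_a', c='plipra'), and observe created.
Using vault.crv(p='/tribrund'), → ok.
Using kalendar.untilx(d='2130-01-07'), and observe 210.
Then kalendar.drift(n='-279'), and get 2128-09-05.
Now I run kalendar.lunge(n='4'), giving 2129-01-05.
Invoking vault.shunt(s='/plugra', d='/tribrund/sti'), yielding ok.
Then kalendar.closeout, giving 2129-01-31.
I invoke vault.recite(p='/sticre_a'), → plipra.


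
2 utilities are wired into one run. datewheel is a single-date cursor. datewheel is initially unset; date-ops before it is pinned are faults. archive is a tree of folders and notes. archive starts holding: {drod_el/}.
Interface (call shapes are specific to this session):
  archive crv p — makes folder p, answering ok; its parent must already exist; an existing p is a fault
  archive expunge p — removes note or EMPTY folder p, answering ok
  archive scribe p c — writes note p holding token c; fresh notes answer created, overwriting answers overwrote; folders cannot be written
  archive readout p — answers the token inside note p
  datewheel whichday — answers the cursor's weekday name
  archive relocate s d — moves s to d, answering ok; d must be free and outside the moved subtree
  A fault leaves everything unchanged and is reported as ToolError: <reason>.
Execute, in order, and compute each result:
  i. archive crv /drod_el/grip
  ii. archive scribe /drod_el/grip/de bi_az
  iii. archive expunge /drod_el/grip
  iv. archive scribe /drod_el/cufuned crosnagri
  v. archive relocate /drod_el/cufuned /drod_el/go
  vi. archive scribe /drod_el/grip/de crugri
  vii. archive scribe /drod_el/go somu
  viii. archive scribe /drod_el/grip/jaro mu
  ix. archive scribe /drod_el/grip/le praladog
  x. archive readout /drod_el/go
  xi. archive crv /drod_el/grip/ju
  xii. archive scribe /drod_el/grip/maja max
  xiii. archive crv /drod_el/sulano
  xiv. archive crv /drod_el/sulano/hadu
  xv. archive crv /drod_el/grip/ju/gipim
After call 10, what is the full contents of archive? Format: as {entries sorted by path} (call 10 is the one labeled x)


-- 1. archive crv(/drod_el/grip) => ok
-- 2. archive scribe(/drod_el/grip/de, bi_az) => created
-- 3. archive expunge(/drod_el/grip) => ToolError: not empty
-- 4. archive scribe(/drod_el/cufuned, crosnagri) => created
-- 5. archive relocate(/drod_el/cufuned, /drod_el/go) => ok
-- 6. archive scribe(/drod_el/grip/de, crugri) => overwrote
-- 7. archive scribe(/drod_el/go, somu) => overwrote
-- 8. archive scribe(/drod_el/grip/jaro, mu) => created
-- 9. archive scribe(/drod_el/grip/le, praladog) => created
-- 10. archive readout(/drod_el/go) => somu
-- 11. archive crv(/drod_el/grip/ju) => ok
-- 12. archive scribe(/drod_el/grip/maja, max) => created
-- 13. archive crv(/drod_el/sulano) => ok
-- 14. archive crv(/drod_el/sulano/hadu) => ok
-- 15. archive crv(/drod_el/grip/ju/gipim) => ok

Answer: {drod_el/, drod_el/go=somu, drod_el/grip/, drod_el/grip/de=crugri, drod_el/grip/jaro=mu, drod_el/grip/le=praladog}


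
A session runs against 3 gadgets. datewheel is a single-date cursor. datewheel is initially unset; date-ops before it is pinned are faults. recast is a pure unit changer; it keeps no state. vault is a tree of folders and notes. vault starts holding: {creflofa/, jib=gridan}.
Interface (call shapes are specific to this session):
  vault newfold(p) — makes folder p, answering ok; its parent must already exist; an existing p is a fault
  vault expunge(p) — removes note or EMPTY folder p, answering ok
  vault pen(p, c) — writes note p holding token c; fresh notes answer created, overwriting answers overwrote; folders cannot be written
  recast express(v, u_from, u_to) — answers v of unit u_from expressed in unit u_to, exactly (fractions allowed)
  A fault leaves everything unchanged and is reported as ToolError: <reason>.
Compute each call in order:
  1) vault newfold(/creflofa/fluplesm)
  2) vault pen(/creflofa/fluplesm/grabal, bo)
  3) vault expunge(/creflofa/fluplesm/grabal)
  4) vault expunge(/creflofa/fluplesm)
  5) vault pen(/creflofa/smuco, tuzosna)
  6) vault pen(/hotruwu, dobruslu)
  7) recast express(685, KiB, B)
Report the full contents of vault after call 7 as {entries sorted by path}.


Do: vault newfold[p='/creflofa/fluplesm']
See: ok
Do: vault pen[p='/creflofa/fluplesm/grabal'; c='bo']
See: created
Do: vault expunge[p='/creflofa/fluplesm/grabal']
See: ok
Do: vault expunge[p='/creflofa/fluplesm']
See: ok
Do: vault pen[p='/creflofa/smuco'; c='tuzosna']
See: created
Do: vault pen[p='/hotruwu'; c='dobruslu']
See: created
Do: recast express[v='685'; u_from='KiB'; u_to='B']
See: 701440

Answer: {creflofa/, creflofa/smuco=tuzosna, hotruwu=dobruslu, jib=gridan}


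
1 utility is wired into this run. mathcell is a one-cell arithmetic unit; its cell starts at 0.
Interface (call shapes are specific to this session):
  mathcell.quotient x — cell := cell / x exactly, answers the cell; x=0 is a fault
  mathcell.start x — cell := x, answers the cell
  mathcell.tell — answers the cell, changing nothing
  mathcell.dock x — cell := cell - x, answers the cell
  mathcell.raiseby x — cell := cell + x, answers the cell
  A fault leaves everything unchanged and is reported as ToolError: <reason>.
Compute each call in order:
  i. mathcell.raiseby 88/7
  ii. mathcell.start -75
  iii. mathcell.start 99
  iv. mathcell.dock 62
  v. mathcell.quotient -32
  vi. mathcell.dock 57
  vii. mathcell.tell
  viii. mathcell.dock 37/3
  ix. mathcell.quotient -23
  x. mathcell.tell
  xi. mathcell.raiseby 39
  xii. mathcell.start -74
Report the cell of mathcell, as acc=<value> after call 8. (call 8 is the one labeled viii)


→ raiseby(x: 88/7)
← 88/7
→ start(x: -75)
← -75
→ start(x: 99)
← 99
→ dock(x: 62)
← 37
→ quotient(x: -32)
← -37/32
→ dock(x: 57)
← -1861/32
→ tell()
← -1861/32
→ dock(x: 37/3)
← -6767/96
→ quotient(x: -23)
← 6767/2208
→ tell()
← 6767/2208
→ raiseby(x: 39)
← 92879/2208
→ start(x: -74)
← -74

Answer: acc=-6767/96


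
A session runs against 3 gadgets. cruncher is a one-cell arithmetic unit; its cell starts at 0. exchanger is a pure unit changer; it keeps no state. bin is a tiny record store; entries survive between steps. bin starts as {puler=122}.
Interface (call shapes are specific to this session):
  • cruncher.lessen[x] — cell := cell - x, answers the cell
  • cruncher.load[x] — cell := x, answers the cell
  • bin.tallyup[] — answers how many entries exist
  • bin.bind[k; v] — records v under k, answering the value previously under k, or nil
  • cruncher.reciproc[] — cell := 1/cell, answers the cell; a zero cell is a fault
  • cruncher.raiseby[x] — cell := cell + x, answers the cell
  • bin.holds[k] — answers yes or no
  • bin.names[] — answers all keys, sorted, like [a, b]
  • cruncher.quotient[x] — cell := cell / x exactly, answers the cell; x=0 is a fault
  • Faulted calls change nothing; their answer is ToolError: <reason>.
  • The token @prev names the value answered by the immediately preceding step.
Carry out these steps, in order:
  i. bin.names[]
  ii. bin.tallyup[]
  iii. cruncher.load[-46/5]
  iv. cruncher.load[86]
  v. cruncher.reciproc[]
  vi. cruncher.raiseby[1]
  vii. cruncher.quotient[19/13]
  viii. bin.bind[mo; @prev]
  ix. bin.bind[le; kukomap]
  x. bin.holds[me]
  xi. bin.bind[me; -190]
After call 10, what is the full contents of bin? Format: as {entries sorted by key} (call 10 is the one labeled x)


Answer: {le=kukomap, mo=1131/1634, puler=122}

Derivation:
·→ bin.names()
·← [puler]
·→ bin.tallyup()
·← 1
·→ cruncher.load(x→-46/5)
·← -46/5
·→ cruncher.load(x→86)
·← 86
·→ cruncher.reciproc()
·← 1/86
·→ cruncher.raiseby(x→1)
·← 87/86
·→ cruncher.quotient(x→19/13)
·← 1131/1634
·→ bin.bind(k→mo, v→@prev)
·← nil
·→ bin.bind(k→le, v→kukomap)
·← nil
·→ bin.holds(k→me)
·← no
·→ bin.bind(k→me, v→-190)
·← nil


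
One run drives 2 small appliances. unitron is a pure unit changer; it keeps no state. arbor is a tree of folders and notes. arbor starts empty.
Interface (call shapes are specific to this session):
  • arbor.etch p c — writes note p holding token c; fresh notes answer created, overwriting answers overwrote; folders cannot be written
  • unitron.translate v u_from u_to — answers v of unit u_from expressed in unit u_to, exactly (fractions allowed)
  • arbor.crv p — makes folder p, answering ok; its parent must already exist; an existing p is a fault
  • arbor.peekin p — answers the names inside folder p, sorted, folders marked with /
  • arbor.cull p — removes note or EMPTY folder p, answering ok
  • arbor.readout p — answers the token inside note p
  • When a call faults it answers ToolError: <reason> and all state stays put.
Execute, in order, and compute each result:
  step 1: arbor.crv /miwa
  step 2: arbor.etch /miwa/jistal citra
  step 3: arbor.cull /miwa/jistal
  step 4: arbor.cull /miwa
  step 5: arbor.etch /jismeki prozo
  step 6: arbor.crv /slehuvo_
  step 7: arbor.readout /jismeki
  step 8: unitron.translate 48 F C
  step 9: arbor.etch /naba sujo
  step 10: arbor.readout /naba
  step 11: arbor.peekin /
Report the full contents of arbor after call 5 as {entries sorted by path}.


I use crv(p: /miwa), yielding ok.
Calling etch(p: /miwa/jistal, c: citra), → created.
Next I call cull(p: /miwa/jistal), → ok.
Invoking cull(p: /miwa), and observe ok.
I invoke etch(p: /jismeki, c: prozo), giving created.
I invoke crv(p: /slehuvo_), and observe ok.
Then readout(p: /jismeki), giving prozo.
Then translate(v: 48, u_from: F, u_to: C), → 80/9.
I run etch(p: /naba, c: sujo), yielding created.
I run readout(p: /naba), and see sujo.
Then peekin(p: /), which returns [jismeki, naba, slehuvo_/].

Answer: {jismeki=prozo}


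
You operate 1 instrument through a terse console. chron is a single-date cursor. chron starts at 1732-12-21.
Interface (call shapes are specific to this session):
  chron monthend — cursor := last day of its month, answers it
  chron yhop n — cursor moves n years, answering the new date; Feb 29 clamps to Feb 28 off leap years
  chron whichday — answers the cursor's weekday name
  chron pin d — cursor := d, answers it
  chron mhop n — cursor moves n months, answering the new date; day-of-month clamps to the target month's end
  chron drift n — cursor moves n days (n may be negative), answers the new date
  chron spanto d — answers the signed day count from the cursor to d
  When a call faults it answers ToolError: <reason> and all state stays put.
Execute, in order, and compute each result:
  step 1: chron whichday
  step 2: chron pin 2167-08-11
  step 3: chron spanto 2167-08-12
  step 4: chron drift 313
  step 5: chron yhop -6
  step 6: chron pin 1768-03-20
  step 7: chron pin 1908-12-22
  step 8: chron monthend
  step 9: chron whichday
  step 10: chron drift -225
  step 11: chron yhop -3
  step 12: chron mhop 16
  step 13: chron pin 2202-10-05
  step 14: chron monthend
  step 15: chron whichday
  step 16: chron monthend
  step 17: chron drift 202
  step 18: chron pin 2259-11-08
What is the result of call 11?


Step: chron whichday[]
Result: Sunday
Step: chron pin[d: 2167-08-11]
Result: 2167-08-11
Step: chron spanto[d: 2167-08-12]
Result: 1
Step: chron drift[n: 313]
Result: 2168-06-19
Step: chron yhop[n: -6]
Result: 2162-06-19
Step: chron pin[d: 1768-03-20]
Result: 1768-03-20
Step: chron pin[d: 1908-12-22]
Result: 1908-12-22
Step: chron monthend[]
Result: 1908-12-31
Step: chron whichday[]
Result: Thursday
Step: chron drift[n: -225]
Result: 1908-05-20
Step: chron yhop[n: -3]
Result: 1905-05-20
Step: chron mhop[n: 16]
Result: 1906-09-20
Step: chron pin[d: 2202-10-05]
Result: 2202-10-05
Step: chron monthend[]
Result: 2202-10-31
Step: chron whichday[]
Result: Sunday
Step: chron monthend[]
Result: 2202-10-31
Step: chron drift[n: 202]
Result: 2203-05-21
Step: chron pin[d: 2259-11-08]
Result: 2259-11-08

Answer: 1905-05-20


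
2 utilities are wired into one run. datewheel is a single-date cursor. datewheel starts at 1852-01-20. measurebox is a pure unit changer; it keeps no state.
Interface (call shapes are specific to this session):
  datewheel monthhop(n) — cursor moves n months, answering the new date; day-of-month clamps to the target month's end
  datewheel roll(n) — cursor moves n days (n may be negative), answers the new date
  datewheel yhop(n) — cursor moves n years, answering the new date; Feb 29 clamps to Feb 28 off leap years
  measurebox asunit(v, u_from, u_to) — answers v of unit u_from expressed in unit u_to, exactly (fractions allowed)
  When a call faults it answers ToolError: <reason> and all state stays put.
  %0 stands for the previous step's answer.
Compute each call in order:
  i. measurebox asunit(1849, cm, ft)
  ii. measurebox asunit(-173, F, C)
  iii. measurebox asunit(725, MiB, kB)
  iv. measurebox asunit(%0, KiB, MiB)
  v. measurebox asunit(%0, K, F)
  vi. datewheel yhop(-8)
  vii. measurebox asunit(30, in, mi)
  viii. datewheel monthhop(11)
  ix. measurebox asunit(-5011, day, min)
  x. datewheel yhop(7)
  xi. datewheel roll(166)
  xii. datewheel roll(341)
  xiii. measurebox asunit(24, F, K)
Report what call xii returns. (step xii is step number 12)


Answer: 1853-05-10

Derivation:
-- 1. measurebox asunit(1849, cm, ft) ~> 46225/762
-- 2. measurebox asunit(-173, F, C) ~> -1025/9
-- 3. measurebox asunit(725, MiB, kB) ~> 3801088/5
-- 4. measurebox asunit(%0, KiB, MiB) ~> 3712/5
-- 5. measurebox asunit(%0, K, F) ~> 17533/20
-- 6. datewheel yhop(-8) ~> 1844-01-20
-- 7. measurebox asunit(30, in, mi) ~> 1/2112
-- 8. datewheel monthhop(11) ~> 1844-12-20
-- 9. measurebox asunit(-5011, day, min) ~> -7215840
-- 10. datewheel yhop(7) ~> 1851-12-20
-- 11. datewheel roll(166) ~> 1852-06-03
-- 12. datewheel roll(341) ~> 1853-05-10
-- 13. measurebox asunit(24, F, K) ~> 48367/180


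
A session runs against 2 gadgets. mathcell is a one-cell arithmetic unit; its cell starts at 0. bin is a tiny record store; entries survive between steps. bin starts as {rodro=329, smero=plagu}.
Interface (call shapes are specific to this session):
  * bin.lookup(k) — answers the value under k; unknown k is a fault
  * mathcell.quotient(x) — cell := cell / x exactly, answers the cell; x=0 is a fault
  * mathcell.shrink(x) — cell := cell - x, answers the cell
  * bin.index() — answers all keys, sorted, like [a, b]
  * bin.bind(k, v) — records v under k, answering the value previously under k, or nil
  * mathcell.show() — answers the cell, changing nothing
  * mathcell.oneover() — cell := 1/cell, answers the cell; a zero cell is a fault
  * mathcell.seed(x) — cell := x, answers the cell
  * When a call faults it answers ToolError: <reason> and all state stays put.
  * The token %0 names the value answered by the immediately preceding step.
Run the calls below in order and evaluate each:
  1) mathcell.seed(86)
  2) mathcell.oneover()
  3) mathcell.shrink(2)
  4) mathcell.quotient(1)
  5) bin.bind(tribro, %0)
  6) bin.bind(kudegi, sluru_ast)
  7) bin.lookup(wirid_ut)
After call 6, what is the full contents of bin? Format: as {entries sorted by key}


! mathcell.seed(86) ~> 86
! mathcell.oneover() ~> 1/86
! mathcell.shrink(2) ~> -171/86
! mathcell.quotient(1) ~> -171/86
! bin.bind(tribro, %0) ~> nil
! bin.bind(kudegi, sluru_ast) ~> nil
! bin.lookup(wirid_ut) ~> ToolError: no such key wirid_ut

Answer: {kudegi=sluru_ast, rodro=329, smero=plagu, tribro=-171/86}


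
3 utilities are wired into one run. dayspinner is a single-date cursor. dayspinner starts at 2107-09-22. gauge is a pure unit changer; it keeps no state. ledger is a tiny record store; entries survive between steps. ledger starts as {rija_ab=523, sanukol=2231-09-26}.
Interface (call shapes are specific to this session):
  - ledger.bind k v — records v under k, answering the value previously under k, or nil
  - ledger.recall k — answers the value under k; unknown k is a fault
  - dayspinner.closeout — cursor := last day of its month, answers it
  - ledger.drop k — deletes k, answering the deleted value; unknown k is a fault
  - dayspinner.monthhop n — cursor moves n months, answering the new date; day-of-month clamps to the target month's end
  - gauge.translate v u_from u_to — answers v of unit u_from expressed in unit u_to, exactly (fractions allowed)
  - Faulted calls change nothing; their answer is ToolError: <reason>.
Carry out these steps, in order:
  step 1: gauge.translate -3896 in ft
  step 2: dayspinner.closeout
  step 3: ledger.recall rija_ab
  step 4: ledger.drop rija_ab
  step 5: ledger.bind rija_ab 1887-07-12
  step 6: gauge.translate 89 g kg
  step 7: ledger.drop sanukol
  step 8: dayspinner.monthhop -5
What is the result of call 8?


Answer: 2107-04-30

Derivation:
# gauge.translate(v: -3896, u_from: in, u_to: ft) => -974/3
# dayspinner.closeout() => 2107-09-30
# ledger.recall(k: rija_ab) => 523
# ledger.drop(k: rija_ab) => 523
# ledger.bind(k: rija_ab, v: 1887-07-12) => nil
# gauge.translate(v: 89, u_from: g, u_to: kg) => 89/1000
# ledger.drop(k: sanukol) => 2231-09-26
# dayspinner.monthhop(n: -5) => 2107-04-30


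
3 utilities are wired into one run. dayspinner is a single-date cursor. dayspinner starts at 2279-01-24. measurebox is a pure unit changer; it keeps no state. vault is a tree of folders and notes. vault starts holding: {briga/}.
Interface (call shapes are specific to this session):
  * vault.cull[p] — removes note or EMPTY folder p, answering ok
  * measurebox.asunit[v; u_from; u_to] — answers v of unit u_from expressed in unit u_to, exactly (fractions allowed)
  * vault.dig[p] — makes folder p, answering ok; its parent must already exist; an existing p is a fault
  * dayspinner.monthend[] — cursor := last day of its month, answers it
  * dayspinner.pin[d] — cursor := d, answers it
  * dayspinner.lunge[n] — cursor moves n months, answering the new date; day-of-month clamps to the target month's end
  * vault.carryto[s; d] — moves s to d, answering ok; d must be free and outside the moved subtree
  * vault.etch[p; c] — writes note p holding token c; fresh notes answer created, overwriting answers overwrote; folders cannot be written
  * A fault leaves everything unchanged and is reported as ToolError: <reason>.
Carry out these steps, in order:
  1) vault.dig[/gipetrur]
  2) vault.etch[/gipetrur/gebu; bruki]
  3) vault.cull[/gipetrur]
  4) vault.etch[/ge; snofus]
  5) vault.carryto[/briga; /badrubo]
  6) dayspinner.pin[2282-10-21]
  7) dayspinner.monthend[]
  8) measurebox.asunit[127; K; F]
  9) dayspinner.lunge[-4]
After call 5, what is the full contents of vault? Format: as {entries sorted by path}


-- 1. dig(p=/gipetrur) : ok
-- 2. etch(p=/gipetrur/gebu, c=bruki) : created
-- 3. cull(p=/gipetrur) : ToolError: not empty
-- 4. etch(p=/ge, c=snofus) : created
-- 5. carryto(s=/briga, d=/badrubo) : ok
-- 6. pin(d=2282-10-21) : 2282-10-21
-- 7. monthend() : 2282-10-31
-- 8. asunit(v=127, u_from=K, u_to=F) : -23107/100
-- 9. lunge(n=-4) : 2282-06-30

Answer: {badrubo/, ge=snofus, gipetrur/, gipetrur/gebu=bruki}


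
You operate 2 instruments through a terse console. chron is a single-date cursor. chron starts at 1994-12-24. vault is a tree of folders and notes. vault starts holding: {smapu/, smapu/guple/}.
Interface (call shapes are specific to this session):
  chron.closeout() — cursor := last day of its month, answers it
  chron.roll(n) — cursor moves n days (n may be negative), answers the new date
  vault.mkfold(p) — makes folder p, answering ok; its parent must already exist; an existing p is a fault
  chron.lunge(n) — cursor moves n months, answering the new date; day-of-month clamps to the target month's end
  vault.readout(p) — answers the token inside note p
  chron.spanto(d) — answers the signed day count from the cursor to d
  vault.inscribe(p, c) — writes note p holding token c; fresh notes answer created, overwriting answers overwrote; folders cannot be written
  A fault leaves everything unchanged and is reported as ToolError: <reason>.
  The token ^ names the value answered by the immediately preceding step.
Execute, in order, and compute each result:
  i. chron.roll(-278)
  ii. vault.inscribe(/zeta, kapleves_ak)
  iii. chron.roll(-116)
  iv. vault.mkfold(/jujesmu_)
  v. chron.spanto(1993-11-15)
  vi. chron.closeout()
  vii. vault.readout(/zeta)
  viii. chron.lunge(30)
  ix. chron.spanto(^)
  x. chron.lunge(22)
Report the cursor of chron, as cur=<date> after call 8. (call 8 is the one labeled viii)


Answer: cur=1996-05-30

Derivation:
[in] chron.roll -278
[out] 1994-03-21
[in] vault.inscribe /zeta kapleves_ak
[out] created
[in] chron.roll -116
[out] 1993-11-25
[in] vault.mkfold /jujesmu_
[out] ok
[in] chron.spanto 1993-11-15
[out] -10
[in] chron.closeout
[out] 1993-11-30
[in] vault.readout /zeta
[out] kapleves_ak
[in] chron.lunge 30
[out] 1996-05-30
[in] chron.spanto ^
[out] 0
[in] chron.lunge 22
[out] 1998-03-30


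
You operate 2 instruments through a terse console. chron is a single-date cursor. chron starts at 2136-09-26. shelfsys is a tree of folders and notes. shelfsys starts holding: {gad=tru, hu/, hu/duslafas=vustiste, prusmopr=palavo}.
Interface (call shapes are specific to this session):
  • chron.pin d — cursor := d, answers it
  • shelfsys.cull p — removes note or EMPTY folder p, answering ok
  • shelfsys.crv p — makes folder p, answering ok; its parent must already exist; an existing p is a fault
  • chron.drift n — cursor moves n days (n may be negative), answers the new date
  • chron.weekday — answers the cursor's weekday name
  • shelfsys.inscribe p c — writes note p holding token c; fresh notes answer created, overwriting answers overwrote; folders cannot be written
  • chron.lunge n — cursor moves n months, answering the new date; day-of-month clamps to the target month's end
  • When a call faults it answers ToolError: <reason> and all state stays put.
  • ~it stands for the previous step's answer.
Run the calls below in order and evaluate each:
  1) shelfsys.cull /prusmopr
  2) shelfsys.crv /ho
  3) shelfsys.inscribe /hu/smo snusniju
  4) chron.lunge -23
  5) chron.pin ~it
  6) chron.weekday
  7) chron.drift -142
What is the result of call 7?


Answer: 2134-06-06

Derivation:
$ shelfsys.cull p='/prusmopr'
[out] ok
$ shelfsys.crv p='/ho'
[out] ok
$ shelfsys.inscribe p='/hu/smo' c='snusniju'
[out] created
$ chron.lunge n='-23'
[out] 2134-10-26
$ chron.pin d='~it'
[out] 2134-10-26
$ chron.weekday
[out] Tuesday
$ chron.drift n='-142'
[out] 2134-06-06


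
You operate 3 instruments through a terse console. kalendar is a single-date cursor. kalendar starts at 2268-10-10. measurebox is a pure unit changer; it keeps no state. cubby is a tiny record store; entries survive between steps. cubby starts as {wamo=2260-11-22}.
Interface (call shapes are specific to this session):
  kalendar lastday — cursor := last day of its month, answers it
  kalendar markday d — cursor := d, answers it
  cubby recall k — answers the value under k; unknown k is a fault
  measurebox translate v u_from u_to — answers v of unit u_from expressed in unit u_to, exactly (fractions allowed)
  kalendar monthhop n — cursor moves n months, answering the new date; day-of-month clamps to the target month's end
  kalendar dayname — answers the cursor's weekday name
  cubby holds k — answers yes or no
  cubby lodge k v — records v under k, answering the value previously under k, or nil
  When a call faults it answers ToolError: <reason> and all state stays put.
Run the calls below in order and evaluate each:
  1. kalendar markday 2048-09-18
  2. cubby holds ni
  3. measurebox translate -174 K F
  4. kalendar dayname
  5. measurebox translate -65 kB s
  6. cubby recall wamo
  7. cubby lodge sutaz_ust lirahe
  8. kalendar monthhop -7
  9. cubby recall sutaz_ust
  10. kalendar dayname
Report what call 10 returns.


% kalendar markday d→2048-09-18
[out] 2048-09-18
% cubby holds k→ni
[out] no
% measurebox translate v→-174 u_from→K u_to→F
[out] -77287/100
% kalendar dayname
[out] Friday
% measurebox translate v→-65 u_from→kB u_to→s
[out] ToolError: incompatible units
% cubby recall k→wamo
[out] 2260-11-22
% cubby lodge k→sutaz_ust v→lirahe
[out] nil
% kalendar monthhop n→-7
[out] 2048-02-18
% cubby recall k→sutaz_ust
[out] lirahe
% kalendar dayname
[out] Tuesday

Answer: Tuesday


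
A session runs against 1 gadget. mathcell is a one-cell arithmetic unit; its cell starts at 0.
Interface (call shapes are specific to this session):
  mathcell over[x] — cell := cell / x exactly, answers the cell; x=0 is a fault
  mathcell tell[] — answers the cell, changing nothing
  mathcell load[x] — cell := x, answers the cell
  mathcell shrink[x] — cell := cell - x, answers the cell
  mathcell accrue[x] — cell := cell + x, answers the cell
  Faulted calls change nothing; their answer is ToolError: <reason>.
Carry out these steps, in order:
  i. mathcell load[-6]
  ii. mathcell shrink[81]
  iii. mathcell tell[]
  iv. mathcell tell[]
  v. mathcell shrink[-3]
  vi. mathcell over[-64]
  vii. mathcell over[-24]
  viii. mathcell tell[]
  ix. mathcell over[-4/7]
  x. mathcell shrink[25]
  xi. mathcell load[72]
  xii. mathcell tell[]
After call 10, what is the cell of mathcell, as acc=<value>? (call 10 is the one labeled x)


% mathcell load x='-6'
= -6
% mathcell shrink x='81'
= -87
% mathcell tell
= -87
% mathcell tell
= -87
% mathcell shrink x='-3'
= -84
% mathcell over x='-64'
= 21/16
% mathcell over x='-24'
= -7/128
% mathcell tell
= -7/128
% mathcell over x='-4/7'
= 49/512
% mathcell shrink x='25'
= -12751/512
% mathcell load x='72'
= 72
% mathcell tell
= 72

Answer: acc=-12751/512


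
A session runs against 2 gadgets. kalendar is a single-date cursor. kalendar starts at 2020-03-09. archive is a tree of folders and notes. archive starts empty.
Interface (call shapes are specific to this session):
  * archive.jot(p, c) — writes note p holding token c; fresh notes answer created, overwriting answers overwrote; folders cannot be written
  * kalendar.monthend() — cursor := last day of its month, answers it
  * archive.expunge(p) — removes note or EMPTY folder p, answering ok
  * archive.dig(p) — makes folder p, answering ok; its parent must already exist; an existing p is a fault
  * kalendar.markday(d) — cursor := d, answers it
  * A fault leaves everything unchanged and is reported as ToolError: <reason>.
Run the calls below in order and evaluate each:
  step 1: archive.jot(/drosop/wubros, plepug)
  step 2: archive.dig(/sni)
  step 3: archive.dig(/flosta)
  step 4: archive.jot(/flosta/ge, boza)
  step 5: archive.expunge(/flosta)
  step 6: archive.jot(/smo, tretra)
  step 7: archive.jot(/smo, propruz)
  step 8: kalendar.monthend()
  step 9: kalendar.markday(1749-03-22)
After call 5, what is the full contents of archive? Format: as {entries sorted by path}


→ jot(p: /drosop/wubros, c: plepug)
← ToolError: no parent
→ dig(p: /sni)
← ok
→ dig(p: /flosta)
← ok
→ jot(p: /flosta/ge, c: boza)
← created
→ expunge(p: /flosta)
← ToolError: not empty
→ jot(p: /smo, c: tretra)
← created
→ jot(p: /smo, c: propruz)
← overwrote
→ monthend()
← 2020-03-31
→ markday(d: 1749-03-22)
← 1749-03-22

Answer: {flosta/, flosta/ge=boza, sni/}


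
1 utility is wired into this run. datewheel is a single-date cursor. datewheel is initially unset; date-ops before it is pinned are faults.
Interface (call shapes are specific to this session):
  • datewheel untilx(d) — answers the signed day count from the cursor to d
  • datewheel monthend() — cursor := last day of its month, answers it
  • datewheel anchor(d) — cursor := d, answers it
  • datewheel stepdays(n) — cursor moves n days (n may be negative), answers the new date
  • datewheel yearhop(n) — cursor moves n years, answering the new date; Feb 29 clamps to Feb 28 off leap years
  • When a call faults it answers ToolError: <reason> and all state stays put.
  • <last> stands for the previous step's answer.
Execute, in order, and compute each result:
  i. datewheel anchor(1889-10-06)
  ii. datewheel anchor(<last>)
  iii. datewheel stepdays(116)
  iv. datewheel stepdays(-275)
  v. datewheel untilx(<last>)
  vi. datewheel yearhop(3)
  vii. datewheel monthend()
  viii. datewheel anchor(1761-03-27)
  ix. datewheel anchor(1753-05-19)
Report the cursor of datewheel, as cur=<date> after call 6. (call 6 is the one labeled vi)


Next I call datewheel anchor passing d=1889-10-06, giving 1889-10-06.
Using datewheel anchor passing d=<last>, and observe 1889-10-06.
Next I call datewheel stepdays passing n=116, — result: 1890-01-30.
Invoking datewheel stepdays passing n=-275, giving 1889-04-30.
Invoking datewheel untilx passing d=<last>, and observe 0.
Invoking datewheel yearhop passing n=3, and get 1892-04-30.
I use datewheel monthend, giving 1892-04-30.
I invoke datewheel anchor passing d=1761-03-27: 1761-03-27.
Using datewheel anchor passing d=1753-05-19, and observe 1753-05-19.

Answer: cur=1892-04-30


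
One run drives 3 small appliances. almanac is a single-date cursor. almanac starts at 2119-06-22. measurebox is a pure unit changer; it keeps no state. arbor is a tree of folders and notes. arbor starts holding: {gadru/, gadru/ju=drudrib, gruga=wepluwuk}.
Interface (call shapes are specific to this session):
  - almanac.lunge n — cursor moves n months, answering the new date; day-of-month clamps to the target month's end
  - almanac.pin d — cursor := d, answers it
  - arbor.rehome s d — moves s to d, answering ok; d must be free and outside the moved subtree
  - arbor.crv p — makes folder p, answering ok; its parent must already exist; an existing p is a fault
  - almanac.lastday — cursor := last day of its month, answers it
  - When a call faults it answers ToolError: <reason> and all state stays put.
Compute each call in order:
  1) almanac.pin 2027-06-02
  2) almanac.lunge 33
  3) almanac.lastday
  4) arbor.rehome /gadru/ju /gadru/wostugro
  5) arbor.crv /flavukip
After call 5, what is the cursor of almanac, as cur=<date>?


Answer: cur=2030-03-31

Derivation:
Now I run almanac.pin passing 2027-06-02, which returns 2027-06-02.
Next I call almanac.lunge passing 33, yielding 2030-03-02.
Next I call almanac.lastday, and see 2030-03-31.
Invoking arbor.rehome passing /gadru/ju, /gadru/wostugro, which returns ok.
I run arbor.crv passing /flavukip, yielding ok.


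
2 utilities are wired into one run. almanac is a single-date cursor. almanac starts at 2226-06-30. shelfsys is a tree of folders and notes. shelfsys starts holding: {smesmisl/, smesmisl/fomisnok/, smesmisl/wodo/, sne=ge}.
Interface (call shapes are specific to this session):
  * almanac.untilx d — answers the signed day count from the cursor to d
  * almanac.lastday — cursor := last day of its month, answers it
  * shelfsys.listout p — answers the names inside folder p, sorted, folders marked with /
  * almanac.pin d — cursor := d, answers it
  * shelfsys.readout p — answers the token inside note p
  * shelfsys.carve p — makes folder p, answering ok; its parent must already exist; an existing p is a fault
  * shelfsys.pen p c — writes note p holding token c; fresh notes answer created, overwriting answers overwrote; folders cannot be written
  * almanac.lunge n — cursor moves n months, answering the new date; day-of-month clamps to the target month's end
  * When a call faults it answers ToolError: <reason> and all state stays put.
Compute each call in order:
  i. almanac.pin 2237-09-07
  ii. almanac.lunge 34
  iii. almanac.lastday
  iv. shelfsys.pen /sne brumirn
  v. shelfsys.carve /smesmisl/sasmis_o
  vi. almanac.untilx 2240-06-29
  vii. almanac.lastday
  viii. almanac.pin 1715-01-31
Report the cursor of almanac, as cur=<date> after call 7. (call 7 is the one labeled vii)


>> almanac.pin(d: 2237-09-07)
<< 2237-09-07
>> almanac.lunge(n: 34)
<< 2240-07-07
>> almanac.lastday()
<< 2240-07-31
>> shelfsys.pen(p: /sne, c: brumirn)
<< overwrote
>> shelfsys.carve(p: /smesmisl/sasmis_o)
<< ok
>> almanac.untilx(d: 2240-06-29)
<< -32
>> almanac.lastday()
<< 2240-07-31
>> almanac.pin(d: 1715-01-31)
<< 1715-01-31

Answer: cur=2240-07-31


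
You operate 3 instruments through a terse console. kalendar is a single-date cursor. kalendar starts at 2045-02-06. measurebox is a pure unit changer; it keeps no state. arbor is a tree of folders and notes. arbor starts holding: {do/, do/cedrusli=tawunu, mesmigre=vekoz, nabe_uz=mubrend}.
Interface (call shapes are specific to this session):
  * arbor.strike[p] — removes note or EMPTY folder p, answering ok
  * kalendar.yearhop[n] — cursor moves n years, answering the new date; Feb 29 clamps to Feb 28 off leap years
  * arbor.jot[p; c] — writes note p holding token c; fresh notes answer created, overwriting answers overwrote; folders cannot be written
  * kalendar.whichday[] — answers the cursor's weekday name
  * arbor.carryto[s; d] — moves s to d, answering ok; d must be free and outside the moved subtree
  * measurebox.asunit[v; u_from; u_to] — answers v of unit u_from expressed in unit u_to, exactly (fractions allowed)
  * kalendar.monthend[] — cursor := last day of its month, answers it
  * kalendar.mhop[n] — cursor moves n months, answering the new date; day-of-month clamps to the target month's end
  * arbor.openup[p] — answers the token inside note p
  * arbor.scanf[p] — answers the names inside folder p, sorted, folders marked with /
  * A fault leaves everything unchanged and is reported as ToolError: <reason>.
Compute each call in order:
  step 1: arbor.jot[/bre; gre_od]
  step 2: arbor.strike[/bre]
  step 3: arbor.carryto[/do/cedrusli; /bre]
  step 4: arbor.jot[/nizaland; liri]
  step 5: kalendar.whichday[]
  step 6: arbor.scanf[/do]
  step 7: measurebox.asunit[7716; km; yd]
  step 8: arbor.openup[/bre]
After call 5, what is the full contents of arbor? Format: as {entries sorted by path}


Answer: {bre=tawunu, do/, mesmigre=vekoz, nabe_uz=mubrend, nizaland=liri}

Derivation:
I invoke jot using p: /bre, c: gre_od, giving created.
Then strike using p: /bre: ok.
Using carryto using s: /do/cedrusli, d: /bre, which returns ok.
I use jot using p: /nizaland, c: liri, and observe created.
Invoking whichday, — result: Monday.
Next I call scanf using p: /do, and get [].
Now I run asunit using v: 7716, u_from: km, u_to: yd, — result: 3215000000/381.
I invoke openup using p: /bre, and see tawunu.


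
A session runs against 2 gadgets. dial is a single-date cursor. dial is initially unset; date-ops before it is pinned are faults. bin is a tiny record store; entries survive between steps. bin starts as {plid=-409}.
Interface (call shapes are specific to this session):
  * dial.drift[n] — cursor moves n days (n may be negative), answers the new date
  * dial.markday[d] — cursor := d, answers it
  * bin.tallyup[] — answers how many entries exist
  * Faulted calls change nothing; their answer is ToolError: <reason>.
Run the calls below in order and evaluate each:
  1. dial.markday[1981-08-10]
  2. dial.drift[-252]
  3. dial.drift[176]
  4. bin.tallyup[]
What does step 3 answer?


I run markday on d: 1981-08-10: 1981-08-10.
I use drift on n: -252, and observe 1980-12-01.
Next I call drift on n: 176, and get 1981-05-26.
Then tallyup(), — result: 1.

Answer: 1981-05-26
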